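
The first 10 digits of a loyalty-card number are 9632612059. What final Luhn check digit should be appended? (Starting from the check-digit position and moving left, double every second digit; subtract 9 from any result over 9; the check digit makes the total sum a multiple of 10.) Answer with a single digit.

Partial digits right→left: 9 5 0 2 1 6 2 3 6 9
Double every second digit counting from the check-digit position (so the 1st, 3rd, 5th, ... of the partial from the right).
  doubled (with −9 where >9): 9 0 2 4 3 → sum 18
  kept as-is: 5 2 6 3 9 → sum 25
Total = 18 + 25 = 43.
Check digit = (10 − (43 mod 10)) mod 10 = 7.

7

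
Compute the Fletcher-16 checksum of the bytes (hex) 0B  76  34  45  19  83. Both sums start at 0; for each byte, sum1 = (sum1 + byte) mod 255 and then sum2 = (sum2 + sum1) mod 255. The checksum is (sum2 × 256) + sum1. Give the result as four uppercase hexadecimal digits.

E897

Running sums (mod 255):
  after byte 0 (0B): sum1=11, sum2=11
  after byte 1 (76): sum1=129, sum2=140
  after byte 2 (34): sum1=181, sum2=66
  after byte 3 (45): sum1=250, sum2=61
  after byte 4 (19): sum1=20, sum2=81
  after byte 5 (83): sum1=151, sum2=232
Checksum = sum2·256 + sum1 = 232·256 + 151 = 59543 = 0xE897.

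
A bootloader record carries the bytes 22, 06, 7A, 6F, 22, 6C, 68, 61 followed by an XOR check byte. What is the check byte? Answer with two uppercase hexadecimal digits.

XOR the bytes together:
  start with 0x22
  0x22 ⊕ 0x06 = 0x24
  0x24 ⊕ 0x7A = 0x5E
  0x5E ⊕ 0x6F = 0x31
  0x31 ⊕ 0x22 = 0x13
  0x13 ⊕ 0x6C = 0x7F
  0x7F ⊕ 0x68 = 0x17
  0x17 ⊕ 0x61 = 0x76

76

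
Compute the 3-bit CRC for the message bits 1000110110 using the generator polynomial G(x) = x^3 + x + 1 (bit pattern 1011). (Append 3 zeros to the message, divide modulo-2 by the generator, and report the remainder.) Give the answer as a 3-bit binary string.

101

Append 3 zeros: 1000110110000. Divide by 1011 (XOR where the leading bit is 1):
  pos 0: 1000 XOR 1011 = 0011
  pos 2: 1111 XOR 1011 = 0100
  pos 3: 1000 XOR 1011 = 0011
  pos 5: 1111 XOR 1011 = 0100
  pos 6: 1000 XOR 1011 = 0011
  pos 8: 1100 XOR 1011 = 0111
  pos 9: 1110 XOR 1011 = 0101
Remainder (last 3 bits) = 101. This is the CRC / FCS.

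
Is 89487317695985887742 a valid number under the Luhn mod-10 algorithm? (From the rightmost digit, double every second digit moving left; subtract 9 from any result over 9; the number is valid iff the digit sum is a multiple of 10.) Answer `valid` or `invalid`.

From the right, keep odd positions and double even positions (subtract 9 from any doubled value over 9):
  doubled (positions 2,4,...): 8 5 7 7 1 3 2 5 8 7 → sum 53
  kept (positions 1,3,...): 2 7 8 5 9 9 7 3 8 9 → sum 67
Total = 120.
120 mod 10 = 0, so the number is valid.

valid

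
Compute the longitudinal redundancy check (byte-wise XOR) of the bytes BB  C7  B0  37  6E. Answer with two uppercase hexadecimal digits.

95

XOR the bytes together:
  start with 0xBB
  0xBB ⊕ 0xC7 = 0x7C
  0x7C ⊕ 0xB0 = 0xCC
  0xCC ⊕ 0x37 = 0xFB
  0xFB ⊕ 0x6E = 0x95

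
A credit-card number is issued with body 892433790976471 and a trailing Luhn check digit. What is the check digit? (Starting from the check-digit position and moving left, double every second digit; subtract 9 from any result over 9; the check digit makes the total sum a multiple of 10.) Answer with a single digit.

6

Partial digits right→left: 1 7 4 6 7 9 0 9 7 3 3 4 2 9 8
Double every second digit counting from the check-digit position (so the 1st, 3rd, 5th, ... of the partial from the right).
  doubled (with −9 where >9): 2 8 5 0 5 6 4 7 → sum 37
  kept as-is: 7 6 9 9 3 4 9 → sum 47
Total = 37 + 47 = 84.
Check digit = (10 − (84 mod 10)) mod 10 = 6.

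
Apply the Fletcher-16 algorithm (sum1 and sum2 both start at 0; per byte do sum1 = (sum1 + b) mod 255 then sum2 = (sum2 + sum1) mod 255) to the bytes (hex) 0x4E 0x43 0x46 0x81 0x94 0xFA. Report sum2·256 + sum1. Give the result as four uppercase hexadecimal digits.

Running sums (mod 255):
  after byte 0 (0x4E): sum1=78, sum2=78
  after byte 1 (0x43): sum1=145, sum2=223
  after byte 2 (0x46): sum1=215, sum2=183
  after byte 3 (0x81): sum1=89, sum2=17
  after byte 4 (0x94): sum1=237, sum2=254
  after byte 5 (0xFA): sum1=232, sum2=231
Checksum = sum2·256 + sum1 = 231·256 + 232 = 59368 = 0xE7E8.

E7E8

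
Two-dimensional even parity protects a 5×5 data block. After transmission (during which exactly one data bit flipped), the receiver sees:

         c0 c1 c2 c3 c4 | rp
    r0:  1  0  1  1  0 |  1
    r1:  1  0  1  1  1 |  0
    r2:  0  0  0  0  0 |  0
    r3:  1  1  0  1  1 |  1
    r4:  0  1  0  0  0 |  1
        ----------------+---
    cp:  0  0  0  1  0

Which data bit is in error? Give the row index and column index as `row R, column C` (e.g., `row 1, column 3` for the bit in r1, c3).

row 3, column 0

Recompute each row's even parity and compare to rp:
  r0: data parity 1, sent rp 1 → ok
  r1: data parity 0, sent rp 0 → ok
  r2: data parity 0, sent rp 0 → ok
  r3: data parity 0, sent rp 1 → mismatch
  r4: data parity 1, sent rp 1 → ok
Recompute each column's even parity and compare to cp:
  c0: data parity 1, sent cp 0 → mismatch
  c1: data parity 0, sent cp 0 → ok
  c2: data parity 0, sent cp 0 → ok
  c3: data parity 1, sent cp 1 → ok
  c4: data parity 0, sent cp 0 → ok
Exactly one row (r3) and one column (c0) fail → the flipped bit is at their intersection.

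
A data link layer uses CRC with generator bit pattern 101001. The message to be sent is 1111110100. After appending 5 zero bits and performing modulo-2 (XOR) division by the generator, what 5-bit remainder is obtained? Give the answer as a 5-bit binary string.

00100

Append 5 zeros: 111111010000000. Divide by 101001 (XOR where the leading bit is 1):
  pos 0: 111111 XOR 101001 = 010110
  pos 1: 101100 XOR 101001 = 000101
  pos 4: 101100 XOR 101001 = 000101
  pos 7: 101000 XOR 101001 = 000001
Remainder (last 5 bits) = 00100. This is the CRC / FCS.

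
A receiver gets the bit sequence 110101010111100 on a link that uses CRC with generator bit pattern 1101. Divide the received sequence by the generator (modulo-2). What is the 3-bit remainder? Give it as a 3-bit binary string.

Modulo-2 division of 110101010111100 by 1101:
  pos 0: 1101 XOR 1101 = 0000
  pos 5: 1010 XOR 1101 = 0111
  pos 6: 1111 XOR 1101 = 0010
  pos 8: 1011 XOR 1101 = 0110
  pos 9: 1101 XOR 1101 = 0000
Remainder = 000 (zero — the frame passes the CRC check).

000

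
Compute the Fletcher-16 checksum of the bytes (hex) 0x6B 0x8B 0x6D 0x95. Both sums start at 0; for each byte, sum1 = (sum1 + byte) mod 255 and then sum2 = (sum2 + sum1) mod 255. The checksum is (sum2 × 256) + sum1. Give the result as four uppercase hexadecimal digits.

Running sums (mod 255):
  after byte 0 (0x6B): sum1=107, sum2=107
  after byte 1 (0x8B): sum1=246, sum2=98
  after byte 2 (0x6D): sum1=100, sum2=198
  after byte 3 (0x95): sum1=249, sum2=192
Checksum = sum2·256 + sum1 = 192·256 + 249 = 49401 = 0xC0F9.

C0F9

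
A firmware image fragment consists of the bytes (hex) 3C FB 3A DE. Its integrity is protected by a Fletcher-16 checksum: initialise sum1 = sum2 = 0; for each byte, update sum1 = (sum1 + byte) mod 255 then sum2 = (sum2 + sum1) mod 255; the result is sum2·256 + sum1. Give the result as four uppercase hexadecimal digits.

3851

Running sums (mod 255):
  after byte 0 (3C): sum1=60, sum2=60
  after byte 1 (FB): sum1=56, sum2=116
  after byte 2 (3A): sum1=114, sum2=230
  after byte 3 (DE): sum1=81, sum2=56
Checksum = sum2·256 + sum1 = 56·256 + 81 = 14417 = 0x3851.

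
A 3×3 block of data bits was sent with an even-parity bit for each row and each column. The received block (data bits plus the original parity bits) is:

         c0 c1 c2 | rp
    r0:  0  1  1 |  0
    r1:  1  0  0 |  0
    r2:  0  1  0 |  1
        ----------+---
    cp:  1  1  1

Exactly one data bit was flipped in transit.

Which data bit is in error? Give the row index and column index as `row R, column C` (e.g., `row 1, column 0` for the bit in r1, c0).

row 1, column 1

Recompute each row's even parity and compare to rp:
  r0: data parity 0, sent rp 0 → ok
  r1: data parity 1, sent rp 0 → mismatch
  r2: data parity 1, sent rp 1 → ok
Recompute each column's even parity and compare to cp:
  c0: data parity 1, sent cp 1 → ok
  c1: data parity 0, sent cp 1 → mismatch
  c2: data parity 1, sent cp 1 → ok
Exactly one row (r1) and one column (c1) fail → the flipped bit is at their intersection.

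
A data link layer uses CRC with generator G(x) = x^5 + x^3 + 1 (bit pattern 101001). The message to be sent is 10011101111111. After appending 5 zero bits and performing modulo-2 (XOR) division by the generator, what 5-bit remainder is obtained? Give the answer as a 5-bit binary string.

00100

Append 5 zeros: 1001110111111100000. Divide by 101001 (XOR where the leading bit is 1):
  pos 0: 100111 XOR 101001 = 001110
  pos 2: 111001 XOR 101001 = 010000
  pos 3: 100001 XOR 101001 = 001000
  pos 5: 100011 XOR 101001 = 001010
  pos 7: 101011 XOR 101001 = 000010
  pos 11: 101000 XOR 101001 = 000001
Remainder (last 5 bits) = 00100. This is the CRC / FCS.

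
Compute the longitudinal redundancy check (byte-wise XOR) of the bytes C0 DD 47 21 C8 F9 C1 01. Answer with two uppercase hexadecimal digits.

XOR the bytes together:
  start with 0xC0
  0xC0 ⊕ 0xDD = 0x1D
  0x1D ⊕ 0x47 = 0x5A
  0x5A ⊕ 0x21 = 0x7B
  0x7B ⊕ 0xC8 = 0xB3
  0xB3 ⊕ 0xF9 = 0x4A
  0x4A ⊕ 0xC1 = 0x8B
  0x8B ⊕ 0x01 = 0x8A

8A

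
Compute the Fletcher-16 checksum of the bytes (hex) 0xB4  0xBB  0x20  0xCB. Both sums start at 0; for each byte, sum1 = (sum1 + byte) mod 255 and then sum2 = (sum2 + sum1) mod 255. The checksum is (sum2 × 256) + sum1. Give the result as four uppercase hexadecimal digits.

Running sums (mod 255):
  after byte 0 (0xB4): sum1=180, sum2=180
  after byte 1 (0xBB): sum1=112, sum2=37
  after byte 2 (0x20): sum1=144, sum2=181
  after byte 3 (0xCB): sum1=92, sum2=18
Checksum = sum2·256 + sum1 = 18·256 + 92 = 4700 = 0x125C.

125C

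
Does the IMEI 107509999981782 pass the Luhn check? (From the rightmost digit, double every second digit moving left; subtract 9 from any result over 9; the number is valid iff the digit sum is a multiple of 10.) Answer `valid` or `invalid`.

valid

From the right, keep odd positions and double even positions (subtract 9 from any doubled value over 9):
  doubled (positions 2,4,...): 7 2 9 9 9 1 0 → sum 37
  kept (positions 1,3,...): 2 7 8 9 9 0 7 1 → sum 43
Total = 80.
80 mod 10 = 0, so the number is valid.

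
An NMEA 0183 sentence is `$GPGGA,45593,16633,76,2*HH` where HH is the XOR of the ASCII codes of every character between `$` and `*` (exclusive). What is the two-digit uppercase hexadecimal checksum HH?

XOR the ASCII codes of the payload characters:
  'G' = 0x47 → acc = 0x47
  'P' = 0x50 → acc = 0x17
  'G' = 0x47 → acc = 0x50
  'G' = 0x47 → acc = 0x17
  'A' = 0x41 → acc = 0x56
  ',' = 0x2C → acc = 0x7A
  '4' = 0x34 → acc = 0x4E
  '5' = 0x35 → acc = 0x7B
  '5' = 0x35 → acc = 0x4E
  '9' = 0x39 → acc = 0x77
  '3' = 0x33 → acc = 0x44
  ',' = 0x2C → acc = 0x68
  '1' = 0x31 → acc = 0x59
  '6' = 0x36 → acc = 0x6F
  '6' = 0x36 → acc = 0x59
  '3' = 0x33 → acc = 0x6A
  '3' = 0x33 → acc = 0x59
  ',' = 0x2C → acc = 0x75
  '7' = 0x37 → acc = 0x42
  '6' = 0x36 → acc = 0x74
  ',' = 0x2C → acc = 0x58
  '2' = 0x32 → acc = 0x6A
Checksum = 0x6A.

6A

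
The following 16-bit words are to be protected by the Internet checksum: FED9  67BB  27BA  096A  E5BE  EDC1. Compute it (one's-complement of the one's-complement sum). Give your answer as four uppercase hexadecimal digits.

One's-complement addition (fold any carry out of bit 15 back into bit 0):
  0xFED9 + 0x67BB = 0x16694 → wrap carry → 0x6695
  0x6695 + 0x27BA = 0x08E4F
  0x8E4F + 0x096A = 0x097B9
  0x97B9 + 0xE5BE = 0x17D77 → wrap carry → 0x7D78
  0x7D78 + 0xEDC1 = 0x16B39 → wrap carry → 0x6B3A
One's-complement sum = 0x6B3A.
Checksum = ~0x6B3A & 0xFFFF = 0x94C5.

94C5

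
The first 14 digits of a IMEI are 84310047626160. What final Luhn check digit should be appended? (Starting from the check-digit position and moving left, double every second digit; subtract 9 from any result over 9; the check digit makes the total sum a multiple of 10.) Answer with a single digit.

6

Partial digits right→left: 0 6 1 6 2 6 7 4 0 0 1 3 4 8
Double every second digit counting from the check-digit position (so the 1st, 3rd, 5th, ... of the partial from the right).
  doubled (with −9 where >9): 0 2 4 5 0 2 8 → sum 21
  kept as-is: 6 6 6 4 0 3 8 → sum 33
Total = 21 + 33 = 54.
Check digit = (10 − (54 mod 10)) mod 10 = 6.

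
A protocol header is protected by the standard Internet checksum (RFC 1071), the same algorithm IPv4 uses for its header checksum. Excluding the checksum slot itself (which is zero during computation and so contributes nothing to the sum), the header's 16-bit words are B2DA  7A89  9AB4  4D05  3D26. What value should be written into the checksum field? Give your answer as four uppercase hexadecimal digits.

One's-complement addition (fold any carry out of bit 15 back into bit 0):
  0xB2DA + 0x7A89 = 0x12D63 → wrap carry → 0x2D64
  0x2D64 + 0x9AB4 = 0x0C818
  0xC818 + 0x4D05 = 0x1151D → wrap carry → 0x151E
  0x151E + 0x3D26 = 0x05244
One's-complement sum = 0x5244.
Checksum = ~0x5244 & 0xFFFF = 0xADBB.

ADBB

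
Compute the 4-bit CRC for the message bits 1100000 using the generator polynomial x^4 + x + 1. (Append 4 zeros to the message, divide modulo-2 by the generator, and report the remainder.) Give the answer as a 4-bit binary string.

Append 4 zeros: 11000000000. Divide by 10011 (XOR where the leading bit is 1):
  pos 0: 11000 XOR 10011 = 01011
  pos 1: 10110 XOR 10011 = 00101
  pos 3: 10100 XOR 10011 = 00111
  pos 5: 11100 XOR 10011 = 01111
  pos 6: 11110 XOR 10011 = 01101
Remainder (last 4 bits) = 1101. This is the CRC / FCS.

1101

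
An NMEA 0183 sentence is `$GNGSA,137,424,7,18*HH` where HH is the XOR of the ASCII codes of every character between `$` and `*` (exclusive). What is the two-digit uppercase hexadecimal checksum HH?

65

XOR the ASCII codes of the payload characters:
  'G' = 0x47 → acc = 0x47
  'N' = 0x4E → acc = 0x09
  'G' = 0x47 → acc = 0x4E
  'S' = 0x53 → acc = 0x1D
  'A' = 0x41 → acc = 0x5C
  ',' = 0x2C → acc = 0x70
  '1' = 0x31 → acc = 0x41
  '3' = 0x33 → acc = 0x72
  '7' = 0x37 → acc = 0x45
  ',' = 0x2C → acc = 0x69
  '4' = 0x34 → acc = 0x5D
  '2' = 0x32 → acc = 0x6F
  '4' = 0x34 → acc = 0x5B
  ',' = 0x2C → acc = 0x77
  '7' = 0x37 → acc = 0x40
  ',' = 0x2C → acc = 0x6C
  '1' = 0x31 → acc = 0x5D
  '8' = 0x38 → acc = 0x65
Checksum = 0x65.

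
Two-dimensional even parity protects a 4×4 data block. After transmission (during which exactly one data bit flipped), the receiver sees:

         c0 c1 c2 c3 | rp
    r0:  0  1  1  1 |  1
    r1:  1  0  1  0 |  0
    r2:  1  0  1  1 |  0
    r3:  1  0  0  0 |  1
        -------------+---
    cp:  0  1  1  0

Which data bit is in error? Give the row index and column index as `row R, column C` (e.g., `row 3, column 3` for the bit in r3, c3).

row 2, column 0

Recompute each row's even parity and compare to rp:
  r0: data parity 1, sent rp 1 → ok
  r1: data parity 0, sent rp 0 → ok
  r2: data parity 1, sent rp 0 → mismatch
  r3: data parity 1, sent rp 1 → ok
Recompute each column's even parity and compare to cp:
  c0: data parity 1, sent cp 0 → mismatch
  c1: data parity 1, sent cp 1 → ok
  c2: data parity 1, sent cp 1 → ok
  c3: data parity 0, sent cp 0 → ok
Exactly one row (r2) and one column (c0) fail → the flipped bit is at their intersection.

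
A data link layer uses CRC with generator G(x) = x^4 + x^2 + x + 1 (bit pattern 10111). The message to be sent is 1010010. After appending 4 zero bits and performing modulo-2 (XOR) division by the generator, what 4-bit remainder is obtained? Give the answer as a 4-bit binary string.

Append 4 zeros: 10100100000. Divide by 10111 (XOR where the leading bit is 1):
  pos 0: 10100 XOR 10111 = 00011
  pos 3: 11100 XOR 10111 = 01011
  pos 4: 10110 XOR 10111 = 00001
Remainder (last 4 bits) = 0100. This is the CRC / FCS.

0100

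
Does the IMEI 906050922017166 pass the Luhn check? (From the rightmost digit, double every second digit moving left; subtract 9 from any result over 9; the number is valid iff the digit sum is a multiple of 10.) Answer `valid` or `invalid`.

From the right, keep odd positions and double even positions (subtract 9 from any doubled value over 9):
  doubled (positions 2,4,...): 3 5 0 4 0 0 0 → sum 12
  kept (positions 1,3,...): 6 1 1 2 9 5 6 9 → sum 39
Total = 51.
51 mod 10 = 1, so the number is invalid.

invalid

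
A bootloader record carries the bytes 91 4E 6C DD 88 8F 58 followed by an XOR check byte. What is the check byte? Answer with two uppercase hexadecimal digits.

XOR the bytes together:
  start with 0x91
  0x91 ⊕ 0x4E = 0xDF
  0xDF ⊕ 0x6C = 0xB3
  0xB3 ⊕ 0xDD = 0x6E
  0x6E ⊕ 0x88 = 0xE6
  0xE6 ⊕ 0x8F = 0x69
  0x69 ⊕ 0x58 = 0x31

31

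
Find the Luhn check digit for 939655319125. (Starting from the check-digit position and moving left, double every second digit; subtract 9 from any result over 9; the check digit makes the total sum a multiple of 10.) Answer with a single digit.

Partial digits right→left: 5 2 1 9 1 3 5 5 6 9 3 9
Double every second digit counting from the check-digit position (so the 1st, 3rd, 5th, ... of the partial from the right).
  doubled (with −9 where >9): 1 2 2 1 3 6 → sum 15
  kept as-is: 2 9 3 5 9 9 → sum 37
Total = 15 + 37 = 52.
Check digit = (10 − (52 mod 10)) mod 10 = 8.

8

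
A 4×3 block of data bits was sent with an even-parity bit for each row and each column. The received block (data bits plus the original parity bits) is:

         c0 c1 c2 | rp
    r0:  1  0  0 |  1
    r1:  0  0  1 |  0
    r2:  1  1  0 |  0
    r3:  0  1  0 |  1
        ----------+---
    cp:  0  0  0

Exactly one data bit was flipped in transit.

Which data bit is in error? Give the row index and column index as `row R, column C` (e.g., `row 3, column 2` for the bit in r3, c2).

row 1, column 2

Recompute each row's even parity and compare to rp:
  r0: data parity 1, sent rp 1 → ok
  r1: data parity 1, sent rp 0 → mismatch
  r2: data parity 0, sent rp 0 → ok
  r3: data parity 1, sent rp 1 → ok
Recompute each column's even parity and compare to cp:
  c0: data parity 0, sent cp 0 → ok
  c1: data parity 0, sent cp 0 → ok
  c2: data parity 1, sent cp 0 → mismatch
Exactly one row (r1) and one column (c2) fail → the flipped bit is at their intersection.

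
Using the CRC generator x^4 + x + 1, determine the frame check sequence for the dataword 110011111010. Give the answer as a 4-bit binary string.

0011

Append 4 zeros: 1100111110100000. Divide by 10011 (XOR where the leading bit is 1):
  pos 0: 11001 XOR 10011 = 01010
  pos 1: 10101 XOR 10011 = 00110
  pos 3: 11011 XOR 10011 = 01000
  pos 4: 10001 XOR 10011 = 00010
  pos 7: 10010 XOR 10011 = 00001
  pos 11: 10000 XOR 10011 = 00011
Remainder (last 4 bits) = 0011. This is the CRC / FCS.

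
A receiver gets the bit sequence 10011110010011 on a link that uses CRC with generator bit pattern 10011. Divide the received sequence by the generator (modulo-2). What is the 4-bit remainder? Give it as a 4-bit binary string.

Modulo-2 division of 10011110010011 by 10011:
  pos 0: 10011 XOR 10011 = 00000
  pos 5: 11001 XOR 10011 = 01010
  pos 6: 10100 XOR 10011 = 00111
  pos 8: 11101 XOR 10011 = 01110
  pos 9: 11101 XOR 10011 = 01110
Remainder = 1110 (nonzero — an error is detected).

1110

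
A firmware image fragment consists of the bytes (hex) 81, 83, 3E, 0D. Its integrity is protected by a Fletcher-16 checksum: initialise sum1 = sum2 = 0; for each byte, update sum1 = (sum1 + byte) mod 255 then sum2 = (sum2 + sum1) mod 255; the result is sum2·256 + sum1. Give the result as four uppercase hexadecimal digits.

1A50

Running sums (mod 255):
  after byte 0 (81): sum1=129, sum2=129
  after byte 1 (83): sum1=5, sum2=134
  after byte 2 (3E): sum1=67, sum2=201
  after byte 3 (0D): sum1=80, sum2=26
Checksum = sum2·256 + sum1 = 26·256 + 80 = 6736 = 0x1A50.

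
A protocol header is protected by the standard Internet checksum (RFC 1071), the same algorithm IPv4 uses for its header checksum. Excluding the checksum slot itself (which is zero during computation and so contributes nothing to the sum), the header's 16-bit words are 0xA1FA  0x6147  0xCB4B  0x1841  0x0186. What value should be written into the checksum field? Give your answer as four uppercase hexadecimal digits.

17AB

One's-complement addition (fold any carry out of bit 15 back into bit 0):
  0xA1FA + 0x6147 = 0x10341 → wrap carry → 0x0342
  0x0342 + 0xCB4B = 0x0CE8D
  0xCE8D + 0x1841 = 0x0E6CE
  0xE6CE + 0x0186 = 0x0E854
One's-complement sum = 0xE854.
Checksum = ~0xE854 & 0xFFFF = 0x17AB.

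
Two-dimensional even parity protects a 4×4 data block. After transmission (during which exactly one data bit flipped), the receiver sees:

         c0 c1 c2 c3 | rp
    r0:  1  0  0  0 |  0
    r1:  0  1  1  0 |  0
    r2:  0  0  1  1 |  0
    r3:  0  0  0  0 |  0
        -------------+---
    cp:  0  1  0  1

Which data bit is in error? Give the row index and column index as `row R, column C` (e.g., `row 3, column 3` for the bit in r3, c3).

row 0, column 0

Recompute each row's even parity and compare to rp:
  r0: data parity 1, sent rp 0 → mismatch
  r1: data parity 0, sent rp 0 → ok
  r2: data parity 0, sent rp 0 → ok
  r3: data parity 0, sent rp 0 → ok
Recompute each column's even parity and compare to cp:
  c0: data parity 1, sent cp 0 → mismatch
  c1: data parity 1, sent cp 1 → ok
  c2: data parity 0, sent cp 0 → ok
  c3: data parity 1, sent cp 1 → ok
Exactly one row (r0) and one column (c0) fail → the flipped bit is at their intersection.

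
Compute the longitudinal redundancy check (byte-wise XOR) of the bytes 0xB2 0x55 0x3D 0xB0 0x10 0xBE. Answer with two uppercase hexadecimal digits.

XOR the bytes together:
  start with 0xB2
  0xB2 ⊕ 0x55 = 0xE7
  0xE7 ⊕ 0x3D = 0xDA
  0xDA ⊕ 0xB0 = 0x6A
  0x6A ⊕ 0x10 = 0x7A
  0x7A ⊕ 0xBE = 0xC4

C4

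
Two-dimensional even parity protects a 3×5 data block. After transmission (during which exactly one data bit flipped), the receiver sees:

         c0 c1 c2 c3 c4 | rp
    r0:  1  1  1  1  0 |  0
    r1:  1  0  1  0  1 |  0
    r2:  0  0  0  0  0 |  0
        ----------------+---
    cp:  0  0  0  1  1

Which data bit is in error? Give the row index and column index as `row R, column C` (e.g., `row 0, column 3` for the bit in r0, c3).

Recompute each row's even parity and compare to rp:
  r0: data parity 0, sent rp 0 → ok
  r1: data parity 1, sent rp 0 → mismatch
  r2: data parity 0, sent rp 0 → ok
Recompute each column's even parity and compare to cp:
  c0: data parity 0, sent cp 0 → ok
  c1: data parity 1, sent cp 0 → mismatch
  c2: data parity 0, sent cp 0 → ok
  c3: data parity 1, sent cp 1 → ok
  c4: data parity 1, sent cp 1 → ok
Exactly one row (r1) and one column (c1) fail → the flipped bit is at their intersection.

row 1, column 1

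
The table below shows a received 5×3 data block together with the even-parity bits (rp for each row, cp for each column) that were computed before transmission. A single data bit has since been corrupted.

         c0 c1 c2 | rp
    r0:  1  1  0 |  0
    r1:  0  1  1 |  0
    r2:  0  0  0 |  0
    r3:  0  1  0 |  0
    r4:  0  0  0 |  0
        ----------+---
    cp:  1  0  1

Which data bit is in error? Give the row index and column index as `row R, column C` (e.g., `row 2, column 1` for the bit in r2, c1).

row 3, column 1

Recompute each row's even parity and compare to rp:
  r0: data parity 0, sent rp 0 → ok
  r1: data parity 0, sent rp 0 → ok
  r2: data parity 0, sent rp 0 → ok
  r3: data parity 1, sent rp 0 → mismatch
  r4: data parity 0, sent rp 0 → ok
Recompute each column's even parity and compare to cp:
  c0: data parity 1, sent cp 1 → ok
  c1: data parity 1, sent cp 0 → mismatch
  c2: data parity 1, sent cp 1 → ok
Exactly one row (r3) and one column (c1) fail → the flipped bit is at their intersection.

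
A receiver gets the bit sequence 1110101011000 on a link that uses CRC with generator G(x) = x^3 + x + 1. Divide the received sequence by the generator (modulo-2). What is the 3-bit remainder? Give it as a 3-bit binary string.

000

Modulo-2 division of 1110101011000 by 1011:
  pos 0: 1110 XOR 1011 = 0101
  pos 1: 1011 XOR 1011 = 0000
  pos 6: 1011 XOR 1011 = 0000
Remainder = 000 (zero — the frame passes the CRC check).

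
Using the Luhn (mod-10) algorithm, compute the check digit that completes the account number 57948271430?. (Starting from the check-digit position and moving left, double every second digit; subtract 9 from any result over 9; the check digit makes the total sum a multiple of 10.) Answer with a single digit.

Partial digits right→left: 0 3 4 1 7 2 8 4 9 7 5
Double every second digit counting from the check-digit position (so the 1st, 3rd, 5th, ... of the partial from the right).
  doubled (with −9 where >9): 0 8 5 7 9 1 → sum 30
  kept as-is: 3 1 2 4 7 → sum 17
Total = 30 + 17 = 47.
Check digit = (10 − (47 mod 10)) mod 10 = 3.

3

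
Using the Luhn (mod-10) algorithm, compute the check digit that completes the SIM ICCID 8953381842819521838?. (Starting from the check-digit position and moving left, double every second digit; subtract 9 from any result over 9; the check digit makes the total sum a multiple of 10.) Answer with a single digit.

2

Partial digits right→left: 8 3 8 1 2 5 9 1 8 2 4 8 1 8 3 3 5 9 8
Double every second digit counting from the check-digit position (so the 1st, 3rd, 5th, ... of the partial from the right).
  doubled (with −9 where >9): 7 7 4 9 7 8 2 6 1 7 → sum 58
  kept as-is: 3 1 5 1 2 8 8 3 9 → sum 40
Total = 58 + 40 = 98.
Check digit = (10 − (98 mod 10)) mod 10 = 2.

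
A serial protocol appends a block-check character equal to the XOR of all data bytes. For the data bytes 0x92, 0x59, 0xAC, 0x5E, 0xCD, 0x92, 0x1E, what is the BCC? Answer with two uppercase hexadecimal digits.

78

XOR the bytes together:
  start with 0x92
  0x92 ⊕ 0x59 = 0xCB
  0xCB ⊕ 0xAC = 0x67
  0x67 ⊕ 0x5E = 0x39
  0x39 ⊕ 0xCD = 0xF4
  0xF4 ⊕ 0x92 = 0x66
  0x66 ⊕ 0x1E = 0x78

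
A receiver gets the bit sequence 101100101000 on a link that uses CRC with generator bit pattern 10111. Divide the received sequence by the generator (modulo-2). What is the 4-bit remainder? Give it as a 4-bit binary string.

0111

Modulo-2 division of 101100101000 by 10111:
  pos 0: 10110 XOR 10111 = 00001
  pos 4: 10101 XOR 10111 = 00010
  pos 7: 10000 XOR 10111 = 00111
Remainder = 0111 (nonzero — an error is detected).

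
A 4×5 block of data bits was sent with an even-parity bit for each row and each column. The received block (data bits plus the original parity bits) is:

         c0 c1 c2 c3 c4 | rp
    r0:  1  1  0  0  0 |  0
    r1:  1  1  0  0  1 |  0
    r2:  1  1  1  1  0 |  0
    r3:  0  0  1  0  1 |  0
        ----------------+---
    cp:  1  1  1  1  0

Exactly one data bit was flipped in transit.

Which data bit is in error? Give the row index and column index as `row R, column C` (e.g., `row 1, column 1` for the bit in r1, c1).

row 1, column 2

Recompute each row's even parity and compare to rp:
  r0: data parity 0, sent rp 0 → ok
  r1: data parity 1, sent rp 0 → mismatch
  r2: data parity 0, sent rp 0 → ok
  r3: data parity 0, sent rp 0 → ok
Recompute each column's even parity and compare to cp:
  c0: data parity 1, sent cp 1 → ok
  c1: data parity 1, sent cp 1 → ok
  c2: data parity 0, sent cp 1 → mismatch
  c3: data parity 1, sent cp 1 → ok
  c4: data parity 0, sent cp 0 → ok
Exactly one row (r1) and one column (c2) fail → the flipped bit is at their intersection.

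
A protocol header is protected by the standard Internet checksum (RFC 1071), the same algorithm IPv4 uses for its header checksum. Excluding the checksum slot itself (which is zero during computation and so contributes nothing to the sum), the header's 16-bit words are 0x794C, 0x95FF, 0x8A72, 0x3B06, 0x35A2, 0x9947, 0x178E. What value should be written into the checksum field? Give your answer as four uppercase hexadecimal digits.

One's-complement addition (fold any carry out of bit 15 back into bit 0):
  0x794C + 0x95FF = 0x10F4B → wrap carry → 0x0F4C
  0x0F4C + 0x8A72 = 0x099BE
  0x99BE + 0x3B06 = 0x0D4C4
  0xD4C4 + 0x35A2 = 0x10A66 → wrap carry → 0x0A67
  0x0A67 + 0x9947 = 0x0A3AE
  0xA3AE + 0x178E = 0x0BB3C
One's-complement sum = 0xBB3C.
Checksum = ~0xBB3C & 0xFFFF = 0x44C3.

44C3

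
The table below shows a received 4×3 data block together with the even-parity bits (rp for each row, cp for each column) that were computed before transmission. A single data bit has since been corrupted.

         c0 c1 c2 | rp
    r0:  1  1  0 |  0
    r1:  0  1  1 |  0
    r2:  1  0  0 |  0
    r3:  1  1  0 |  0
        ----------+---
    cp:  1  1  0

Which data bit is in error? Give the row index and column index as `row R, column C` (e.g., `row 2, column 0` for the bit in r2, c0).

Recompute each row's even parity and compare to rp:
  r0: data parity 0, sent rp 0 → ok
  r1: data parity 0, sent rp 0 → ok
  r2: data parity 1, sent rp 0 → mismatch
  r3: data parity 0, sent rp 0 → ok
Recompute each column's even parity and compare to cp:
  c0: data parity 1, sent cp 1 → ok
  c1: data parity 1, sent cp 1 → ok
  c2: data parity 1, sent cp 0 → mismatch
Exactly one row (r2) and one column (c2) fail → the flipped bit is at their intersection.

row 2, column 2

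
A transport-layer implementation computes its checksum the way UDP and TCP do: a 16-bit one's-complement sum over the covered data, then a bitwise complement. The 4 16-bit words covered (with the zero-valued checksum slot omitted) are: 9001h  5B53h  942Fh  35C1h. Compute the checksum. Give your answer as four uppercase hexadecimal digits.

4ABA

One's-complement addition (fold any carry out of bit 15 back into bit 0):
  0x9001 + 0x5B53 = 0x0EB54
  0xEB54 + 0x942F = 0x17F83 → wrap carry → 0x7F84
  0x7F84 + 0x35C1 = 0x0B545
One's-complement sum = 0xB545.
Checksum = ~0xB545 & 0xFFFF = 0x4ABA.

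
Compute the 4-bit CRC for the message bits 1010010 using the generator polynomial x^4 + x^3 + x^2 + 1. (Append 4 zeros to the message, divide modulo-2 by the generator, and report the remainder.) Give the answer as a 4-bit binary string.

1101

Append 4 zeros: 10100100000. Divide by 11101 (XOR where the leading bit is 1):
  pos 0: 10100 XOR 11101 = 01001
  pos 1: 10011 XOR 11101 = 01110
  pos 2: 11100 XOR 11101 = 00001
  pos 6: 10000 XOR 11101 = 01101
Remainder (last 4 bits) = 1101. This is the CRC / FCS.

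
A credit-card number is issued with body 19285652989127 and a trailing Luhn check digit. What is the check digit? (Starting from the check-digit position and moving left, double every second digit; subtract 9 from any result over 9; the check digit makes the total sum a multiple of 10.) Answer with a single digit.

Partial digits right→left: 7 2 1 9 8 9 2 5 6 5 8 2 9 1
Double every second digit counting from the check-digit position (so the 1st, 3rd, 5th, ... of the partial from the right).
  doubled (with −9 where >9): 5 2 7 4 3 7 9 → sum 37
  kept as-is: 2 9 9 5 5 2 1 → sum 33
Total = 37 + 33 = 70.
Check digit = (10 − (70 mod 10)) mod 10 = 0.

0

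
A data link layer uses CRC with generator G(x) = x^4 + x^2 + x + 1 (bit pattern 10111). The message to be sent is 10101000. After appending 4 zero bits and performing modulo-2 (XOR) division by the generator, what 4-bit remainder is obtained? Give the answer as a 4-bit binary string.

0010

Append 4 zeros: 101010000000. Divide by 10111 (XOR where the leading bit is 1):
  pos 0: 10101 XOR 10111 = 00010
  pos 3: 10000 XOR 10111 = 00111
  pos 5: 11100 XOR 10111 = 01011
  pos 6: 10110 XOR 10111 = 00001
Remainder (last 4 bits) = 0010. This is the CRC / FCS.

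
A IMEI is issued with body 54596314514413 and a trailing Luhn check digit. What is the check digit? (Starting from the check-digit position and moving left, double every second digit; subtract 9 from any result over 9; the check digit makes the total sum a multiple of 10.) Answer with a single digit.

6

Partial digits right→left: 3 1 4 4 1 5 4 1 3 6 9 5 4 5
Double every second digit counting from the check-digit position (so the 1st, 3rd, 5th, ... of the partial from the right).
  doubled (with −9 where >9): 6 8 2 8 6 9 8 → sum 47
  kept as-is: 1 4 5 1 6 5 5 → sum 27
Total = 47 + 27 = 74.
Check digit = (10 − (74 mod 10)) mod 10 = 6.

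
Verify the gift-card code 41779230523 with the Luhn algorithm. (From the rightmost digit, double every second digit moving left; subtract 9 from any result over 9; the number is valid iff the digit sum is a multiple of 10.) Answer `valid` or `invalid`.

invalid

From the right, keep odd positions and double even positions (subtract 9 from any doubled value over 9):
  doubled (positions 2,4,...): 4 0 4 5 2 → sum 15
  kept (positions 1,3,...): 3 5 3 9 7 4 → sum 31
Total = 46.
46 mod 10 = 6, so the number is invalid.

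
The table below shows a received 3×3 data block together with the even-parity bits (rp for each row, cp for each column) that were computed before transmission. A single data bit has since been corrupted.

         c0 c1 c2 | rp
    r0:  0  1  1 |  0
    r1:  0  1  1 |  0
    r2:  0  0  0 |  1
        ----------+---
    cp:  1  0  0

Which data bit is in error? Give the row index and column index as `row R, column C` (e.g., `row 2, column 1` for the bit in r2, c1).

Recompute each row's even parity and compare to rp:
  r0: data parity 0, sent rp 0 → ok
  r1: data parity 0, sent rp 0 → ok
  r2: data parity 0, sent rp 1 → mismatch
Recompute each column's even parity and compare to cp:
  c0: data parity 0, sent cp 1 → mismatch
  c1: data parity 0, sent cp 0 → ok
  c2: data parity 0, sent cp 0 → ok
Exactly one row (r2) and one column (c0) fail → the flipped bit is at their intersection.

row 2, column 0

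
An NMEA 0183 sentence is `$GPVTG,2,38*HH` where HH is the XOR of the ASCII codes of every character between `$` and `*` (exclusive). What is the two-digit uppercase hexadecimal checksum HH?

6B

XOR the ASCII codes of the payload characters:
  'G' = 0x47 → acc = 0x47
  'P' = 0x50 → acc = 0x17
  'V' = 0x56 → acc = 0x41
  'T' = 0x54 → acc = 0x15
  'G' = 0x47 → acc = 0x52
  ',' = 0x2C → acc = 0x7E
  '2' = 0x32 → acc = 0x4C
  ',' = 0x2C → acc = 0x60
  '3' = 0x33 → acc = 0x53
  '8' = 0x38 → acc = 0x6B
Checksum = 0x6B.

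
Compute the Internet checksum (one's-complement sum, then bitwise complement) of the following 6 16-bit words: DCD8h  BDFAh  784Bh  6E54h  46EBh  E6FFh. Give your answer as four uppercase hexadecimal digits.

One's-complement addition (fold any carry out of bit 15 back into bit 0):
  0xDCD8 + 0xBDFA = 0x19AD2 → wrap carry → 0x9AD3
  0x9AD3 + 0x784B = 0x1131E → wrap carry → 0x131F
  0x131F + 0x6E54 = 0x08173
  0x8173 + 0x46EB = 0x0C85E
  0xC85E + 0xE6FF = 0x1AF5D → wrap carry → 0xAF5E
One's-complement sum = 0xAF5E.
Checksum = ~0xAF5E & 0xFFFF = 0x50A1.

50A1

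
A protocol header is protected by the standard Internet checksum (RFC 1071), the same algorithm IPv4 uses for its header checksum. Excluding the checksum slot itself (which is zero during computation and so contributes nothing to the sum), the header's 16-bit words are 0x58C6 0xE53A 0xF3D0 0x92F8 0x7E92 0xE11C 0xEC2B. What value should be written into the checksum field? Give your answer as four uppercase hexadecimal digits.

One's-complement addition (fold any carry out of bit 15 back into bit 0):
  0x58C6 + 0xE53A = 0x13E00 → wrap carry → 0x3E01
  0x3E01 + 0xF3D0 = 0x131D1 → wrap carry → 0x31D2
  0x31D2 + 0x92F8 = 0x0C4CA
  0xC4CA + 0x7E92 = 0x1435C → wrap carry → 0x435D
  0x435D + 0xE11C = 0x12479 → wrap carry → 0x247A
  0x247A + 0xEC2B = 0x110A5 → wrap carry → 0x10A6
One's-complement sum = 0x10A6.
Checksum = ~0x10A6 & 0xFFFF = 0xEF59.

EF59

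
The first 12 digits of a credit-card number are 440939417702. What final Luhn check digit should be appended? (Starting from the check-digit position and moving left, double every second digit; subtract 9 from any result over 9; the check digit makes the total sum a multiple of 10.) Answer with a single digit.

Partial digits right→left: 2 0 7 7 1 4 9 3 9 0 4 4
Double every second digit counting from the check-digit position (so the 1st, 3rd, 5th, ... of the partial from the right).
  doubled (with −9 where >9): 4 5 2 9 9 8 → sum 37
  kept as-is: 0 7 4 3 0 4 → sum 18
Total = 37 + 18 = 55.
Check digit = (10 − (55 mod 10)) mod 10 = 5.

5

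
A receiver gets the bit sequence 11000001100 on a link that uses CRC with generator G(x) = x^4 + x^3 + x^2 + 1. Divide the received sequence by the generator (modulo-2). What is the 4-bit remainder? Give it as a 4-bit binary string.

Modulo-2 division of 11000001100 by 11101:
  pos 0: 11000 XOR 11101 = 00101
  pos 2: 10100 XOR 11101 = 01001
  pos 3: 10011 XOR 11101 = 01110
  pos 4: 11101 XOR 11101 = 00000
Remainder = 0000 (zero — the frame passes the CRC check).

0000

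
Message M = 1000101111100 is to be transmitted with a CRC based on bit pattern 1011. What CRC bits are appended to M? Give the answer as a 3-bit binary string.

Append 3 zeros: 1000101111100000. Divide by 1011 (XOR where the leading bit is 1):
  pos 0: 1000 XOR 1011 = 0011
  pos 2: 1110 XOR 1011 = 0101
  pos 3: 1011 XOR 1011 = 0000
  pos 7: 1111 XOR 1011 = 0100
  pos 8: 1000 XOR 1011 = 0011
  pos 10: 1100 XOR 1011 = 0111
  pos 11: 1110 XOR 1011 = 0101
  pos 12: 1010 XOR 1011 = 0001
Remainder (last 3 bits) = 001. This is the CRC / FCS.

001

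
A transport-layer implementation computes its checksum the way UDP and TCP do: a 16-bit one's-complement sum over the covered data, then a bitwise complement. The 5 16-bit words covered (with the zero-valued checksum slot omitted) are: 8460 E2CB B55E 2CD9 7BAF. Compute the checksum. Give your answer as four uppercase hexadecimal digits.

One's-complement addition (fold any carry out of bit 15 back into bit 0):
  0x8460 + 0xE2CB = 0x1672B → wrap carry → 0x672C
  0x672C + 0xB55E = 0x11C8A → wrap carry → 0x1C8B
  0x1C8B + 0x2CD9 = 0x04964
  0x4964 + 0x7BAF = 0x0C513
One's-complement sum = 0xC513.
Checksum = ~0xC513 & 0xFFFF = 0x3AEC.

3AEC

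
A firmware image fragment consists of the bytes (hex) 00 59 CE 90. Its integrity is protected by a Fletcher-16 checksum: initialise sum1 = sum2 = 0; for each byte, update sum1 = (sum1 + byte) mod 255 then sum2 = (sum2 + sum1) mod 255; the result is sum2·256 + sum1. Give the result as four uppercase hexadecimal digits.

Running sums (mod 255):
  after byte 0 (00): sum1=0, sum2=0
  after byte 1 (59): sum1=89, sum2=89
  after byte 2 (CE): sum1=40, sum2=129
  after byte 3 (90): sum1=184, sum2=58
Checksum = sum2·256 + sum1 = 58·256 + 184 = 15032 = 0x3AB8.

3AB8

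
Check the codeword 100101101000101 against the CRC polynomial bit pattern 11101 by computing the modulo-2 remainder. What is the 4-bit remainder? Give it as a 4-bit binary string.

0001

Modulo-2 division of 100101101000101 by 11101:
  pos 0: 10010 XOR 11101 = 01111
  pos 1: 11111 XOR 11101 = 00010
  pos 4: 10101 XOR 11101 = 01000
  pos 5: 10000 XOR 11101 = 01101
  pos 6: 11010 XOR 11101 = 00111
  pos 8: 11101 XOR 11101 = 00000
Remainder = 0001 (nonzero — an error is detected).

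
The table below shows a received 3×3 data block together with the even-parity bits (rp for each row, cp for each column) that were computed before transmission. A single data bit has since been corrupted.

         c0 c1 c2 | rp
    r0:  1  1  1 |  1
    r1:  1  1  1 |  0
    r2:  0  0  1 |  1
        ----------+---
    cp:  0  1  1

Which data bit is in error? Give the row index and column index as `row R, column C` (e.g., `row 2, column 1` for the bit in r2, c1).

row 1, column 1

Recompute each row's even parity and compare to rp:
  r0: data parity 1, sent rp 1 → ok
  r1: data parity 1, sent rp 0 → mismatch
  r2: data parity 1, sent rp 1 → ok
Recompute each column's even parity and compare to cp:
  c0: data parity 0, sent cp 0 → ok
  c1: data parity 0, sent cp 1 → mismatch
  c2: data parity 1, sent cp 1 → ok
Exactly one row (r1) and one column (c1) fail → the flipped bit is at their intersection.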